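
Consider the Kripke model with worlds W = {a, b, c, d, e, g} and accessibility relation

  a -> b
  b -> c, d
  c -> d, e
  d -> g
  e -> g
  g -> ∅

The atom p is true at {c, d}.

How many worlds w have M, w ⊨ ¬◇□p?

3

a: ◇□p is T. ✗
b: ◇□p is F. ✓
c: ◇□p is F. ✓
d: ◇□p is T. ✗
e: ◇□p is T. ✗
g: ◇□p is F. ✓
Satisfying worlds: {b, c, g}.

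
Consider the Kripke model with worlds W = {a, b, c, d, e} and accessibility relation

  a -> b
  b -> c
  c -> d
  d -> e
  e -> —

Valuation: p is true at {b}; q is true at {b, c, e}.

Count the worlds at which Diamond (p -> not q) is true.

3

a: successors {b}; p -> not q there: b:F. ✗
b: successors {c}; p -> not q there: c:T. ✓
c: successors {d}; p -> not q there: d:T. ✓
d: successors {e}; p -> not q there: e:T. ✓
e: no successors, so Diamond (p -> not q) fails. ✗
Satisfying worlds: {b, c, d}.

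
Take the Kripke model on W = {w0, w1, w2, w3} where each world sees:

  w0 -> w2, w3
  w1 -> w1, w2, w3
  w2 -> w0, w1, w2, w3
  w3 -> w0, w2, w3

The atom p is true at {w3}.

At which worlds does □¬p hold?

w0: successors {w2, w3}; ¬p there: w2:T, w3:F. ✗
w1: successors {w1, w2, w3}; ¬p there: w1:T, w2:T, w3:F. ✗
w2: successors {w0, w1, w2, w3}; ¬p there: w0:T, w1:T, w2:T, w3:F. ✗
w3: successors {w0, w2, w3}; ¬p there: w0:T, w2:T, w3:F. ✗

∅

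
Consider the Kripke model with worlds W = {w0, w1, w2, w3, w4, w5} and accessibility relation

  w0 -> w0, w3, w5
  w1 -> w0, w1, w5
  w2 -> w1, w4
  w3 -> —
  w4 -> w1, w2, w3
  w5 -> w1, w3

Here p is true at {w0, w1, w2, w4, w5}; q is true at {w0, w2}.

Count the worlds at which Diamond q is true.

3

w0: successors {w0, w3, w5}; q there: w0:T, w3:F, w5:F. ✓
w1: successors {w0, w1, w5}; q there: w0:T, w1:F, w5:F. ✓
w2: successors {w1, w4}; q there: w1:F, w4:F. ✗
w3: no successors, so Diamond q fails. ✗
w4: successors {w1, w2, w3}; q there: w1:F, w2:T, w3:F. ✓
w5: successors {w1, w3}; q there: w1:F, w3:F. ✗
Satisfying worlds: {w0, w1, w4}.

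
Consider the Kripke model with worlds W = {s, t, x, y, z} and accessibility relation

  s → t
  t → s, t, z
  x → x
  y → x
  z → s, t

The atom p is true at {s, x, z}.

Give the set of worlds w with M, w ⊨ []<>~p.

s: successors {t}; <>~p there: t:T. ✓
t: successors {s, t, z}; <>~p there: s:T, t:T, z:T. ✓
x: successors {x}; <>~p there: x:F. ✗
y: successors {x}; <>~p there: x:F. ✗
z: successors {s, t}; <>~p there: s:T, t:T. ✓

{s, t, z}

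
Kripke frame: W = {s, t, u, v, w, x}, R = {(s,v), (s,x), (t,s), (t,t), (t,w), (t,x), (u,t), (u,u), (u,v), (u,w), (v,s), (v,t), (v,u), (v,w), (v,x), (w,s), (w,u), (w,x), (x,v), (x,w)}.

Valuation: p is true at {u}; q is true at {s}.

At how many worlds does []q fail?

6

s: successors {v, x}; q there: v:F, x:F. ✗
t: successors {s, t, w, x}; q there: s:T, t:F, w:F, x:F. ✗
u: successors {t, u, v, w}; q there: t:F, u:F, v:F, w:F. ✗
v: successors {s, t, u, w, x}; q there: s:T, t:F, u:F, w:F, x:F. ✗
w: successors {s, u, x}; q there: s:T, u:F, x:F. ✗
x: successors {v, w}; q there: v:F, w:F. ✗
Satisfying worlds: ∅.
So []q fails at the other 6 worlds.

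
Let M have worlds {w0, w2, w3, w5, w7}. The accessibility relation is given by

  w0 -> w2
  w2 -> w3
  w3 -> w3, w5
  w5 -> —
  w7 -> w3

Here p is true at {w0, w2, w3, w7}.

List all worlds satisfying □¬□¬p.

{w0, w2, w5, w7}

w0: successors {w2}; ¬□¬p there: w2:T. ✓
w2: successors {w3}; ¬□¬p there: w3:T. ✓
w3: successors {w3, w5}; ¬□¬p there: w3:T, w5:F. ✗
w5: no successors, so □¬□¬p holds vacuously. ✓
w7: successors {w3}; ¬□¬p there: w3:T. ✓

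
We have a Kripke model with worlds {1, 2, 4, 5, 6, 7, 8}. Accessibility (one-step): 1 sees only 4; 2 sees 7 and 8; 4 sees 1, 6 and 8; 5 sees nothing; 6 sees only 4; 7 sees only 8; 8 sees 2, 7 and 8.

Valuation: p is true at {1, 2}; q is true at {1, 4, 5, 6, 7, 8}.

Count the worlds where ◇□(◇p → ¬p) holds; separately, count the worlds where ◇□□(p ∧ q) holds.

For ◇□(◇p → ¬p):
1: successors {4}; □(◇p → ¬p) there: 4:T. ✓
2: successors {7, 8}; □(◇p → ¬p) there: 7:T, 8:T. ✓
4: successors {1, 6, 8}; □(◇p → ¬p) there: 1:T, 6:T, 8:T. ✓
5: no successors, so ◇□(◇p → ¬p) fails. ✗
6: successors {4}; □(◇p → ¬p) there: 4:T. ✓
7: successors {8}; □(◇p → ¬p) there: 8:T. ✓
8: successors {2, 7, 8}; □(◇p → ¬p) there: 2:T, 7:T, 8:T. ✓
— 6 worlds.
For ◇□□(p ∧ q):
1: successors {4}; □□(p ∧ q) there: 4:F. ✗
2: successors {7, 8}; □□(p ∧ q) there: 7:F, 8:F. ✗
4: successors {1, 6, 8}; □□(p ∧ q) there: 1:F, 6:F, 8:F. ✗
5: no successors, so ◇□□(p ∧ q) fails. ✗
6: successors {4}; □□(p ∧ q) there: 4:F. ✗
7: successors {8}; □□(p ∧ q) there: 8:F. ✗
8: successors {2, 7, 8}; □□(p ∧ q) there: 2:F, 7:F, 8:F. ✗
— 0 worlds.

6 and 0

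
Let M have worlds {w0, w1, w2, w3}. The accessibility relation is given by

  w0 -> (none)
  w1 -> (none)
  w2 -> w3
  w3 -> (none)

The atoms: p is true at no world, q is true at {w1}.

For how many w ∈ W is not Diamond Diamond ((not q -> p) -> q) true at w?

w0: Diamond Diamond ((not q -> p) -> q) is F. ✓
w1: Diamond Diamond ((not q -> p) -> q) is F. ✓
w2: Diamond Diamond ((not q -> p) -> q) is F. ✓
w3: Diamond Diamond ((not q -> p) -> q) is F. ✓
Satisfying worlds: {w0, w1, w2, w3}.

4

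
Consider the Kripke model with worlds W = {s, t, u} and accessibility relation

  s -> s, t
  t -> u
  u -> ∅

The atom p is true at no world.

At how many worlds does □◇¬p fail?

s: successors {s, t}; ◇¬p there: s:T, t:T. ✓
t: successors {u}; ◇¬p there: u:F. ✗
u: no successors, so □◇¬p holds vacuously. ✓
Satisfying worlds: {s, u}.
So □◇¬p fails at the other 1 world.

1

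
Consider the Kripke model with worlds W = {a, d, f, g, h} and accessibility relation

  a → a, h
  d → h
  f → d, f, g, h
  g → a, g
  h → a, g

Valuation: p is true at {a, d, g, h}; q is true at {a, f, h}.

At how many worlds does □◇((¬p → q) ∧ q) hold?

a: successors {a, h}; ◇((¬p → q) ∧ q) there: a:T, h:T. ✓
d: successors {h}; ◇((¬p → q) ∧ q) there: h:T. ✓
f: successors {d, f, g, h}; ◇((¬p → q) ∧ q) there: d:T, f:T, g:T, h:T. ✓
g: successors {a, g}; ◇((¬p → q) ∧ q) there: a:T, g:T. ✓
h: successors {a, g}; ◇((¬p → q) ∧ q) there: a:T, g:T. ✓
Satisfying worlds: {a, d, f, g, h}.

5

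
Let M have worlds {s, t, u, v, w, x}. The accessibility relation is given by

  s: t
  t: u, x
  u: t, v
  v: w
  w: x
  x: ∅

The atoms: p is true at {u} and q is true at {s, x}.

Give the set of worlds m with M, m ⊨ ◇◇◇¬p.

s: successors {t}; ◇◇¬p there: t:T. ✓
t: successors {u, x}; ◇◇¬p there: u:T, x:F. ✓
u: successors {t, v}; ◇◇¬p there: t:T, v:T. ✓
v: successors {w}; ◇◇¬p there: w:F. ✗
w: successors {x}; ◇◇¬p there: x:F. ✗
x: no successors, so ◇◇◇¬p fails. ✗

{s, t, u}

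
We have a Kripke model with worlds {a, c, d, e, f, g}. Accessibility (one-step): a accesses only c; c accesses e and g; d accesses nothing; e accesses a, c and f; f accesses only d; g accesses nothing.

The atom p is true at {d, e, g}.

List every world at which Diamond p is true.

a: successors {c}; p there: c:F. ✗
c: successors {e, g}; p there: e:T, g:T. ✓
d: no successors, so Diamond p fails. ✗
e: successors {a, c, f}; p there: a:F, c:F, f:F. ✗
f: successors {d}; p there: d:T. ✓
g: no successors, so Diamond p fails. ✗

{c, f}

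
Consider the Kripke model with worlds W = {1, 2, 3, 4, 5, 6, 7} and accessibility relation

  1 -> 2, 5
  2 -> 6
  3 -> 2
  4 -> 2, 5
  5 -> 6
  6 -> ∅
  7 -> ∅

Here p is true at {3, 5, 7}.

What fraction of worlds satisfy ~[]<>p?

5/7

1: []<>p is F. ✓
2: []<>p is F. ✓
3: []<>p is F. ✓
4: []<>p is F. ✓
5: []<>p is F. ✓
6: []<>p is T. ✗
7: []<>p is T. ✗
That's 5 of 7 worlds, so 5/7.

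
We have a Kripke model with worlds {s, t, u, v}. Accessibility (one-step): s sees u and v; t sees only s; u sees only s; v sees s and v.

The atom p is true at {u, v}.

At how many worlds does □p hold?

s: successors {u, v}; p there: u:T, v:T. ✓
t: successors {s}; p there: s:F. ✗
u: successors {s}; p there: s:F. ✗
v: successors {s, v}; p there: s:F, v:T. ✗
Satisfying worlds: {s}.

1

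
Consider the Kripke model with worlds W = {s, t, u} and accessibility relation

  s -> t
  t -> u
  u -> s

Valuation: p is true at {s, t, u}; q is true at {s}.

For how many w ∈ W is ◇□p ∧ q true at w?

s: ◇□p is T, q is T. ✓
t: ◇□p is T, q is F. ✗
u: ◇□p is T, q is F. ✗
Satisfying worlds: {s}.

1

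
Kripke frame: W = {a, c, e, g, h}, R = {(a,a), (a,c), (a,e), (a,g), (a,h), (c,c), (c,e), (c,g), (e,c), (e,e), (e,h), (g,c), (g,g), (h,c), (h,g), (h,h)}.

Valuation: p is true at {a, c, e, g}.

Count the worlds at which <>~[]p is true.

4

a: successors {a, c, e, g, h}; ~[]p there: a:T, c:F, e:T, g:F, h:T. ✓
c: successors {c, e, g}; ~[]p there: c:F, e:T, g:F. ✓
e: successors {c, e, h}; ~[]p there: c:F, e:T, h:T. ✓
g: successors {c, g}; ~[]p there: c:F, g:F. ✗
h: successors {c, g, h}; ~[]p there: c:F, g:F, h:T. ✓
Satisfying worlds: {a, c, e, h}.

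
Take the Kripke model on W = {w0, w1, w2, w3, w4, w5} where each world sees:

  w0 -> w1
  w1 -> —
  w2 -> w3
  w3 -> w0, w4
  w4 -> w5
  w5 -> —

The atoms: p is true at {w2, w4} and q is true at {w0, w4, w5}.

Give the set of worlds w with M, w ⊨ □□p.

{w0, w1, w4, w5}

w0: successors {w1}; □p there: w1:T. ✓
w1: no successors, so □□p holds vacuously. ✓
w2: successors {w3}; □p there: w3:F. ✗
w3: successors {w0, w4}; □p there: w0:F, w4:F. ✗
w4: successors {w5}; □p there: w5:T. ✓
w5: no successors, so □□p holds vacuously. ✓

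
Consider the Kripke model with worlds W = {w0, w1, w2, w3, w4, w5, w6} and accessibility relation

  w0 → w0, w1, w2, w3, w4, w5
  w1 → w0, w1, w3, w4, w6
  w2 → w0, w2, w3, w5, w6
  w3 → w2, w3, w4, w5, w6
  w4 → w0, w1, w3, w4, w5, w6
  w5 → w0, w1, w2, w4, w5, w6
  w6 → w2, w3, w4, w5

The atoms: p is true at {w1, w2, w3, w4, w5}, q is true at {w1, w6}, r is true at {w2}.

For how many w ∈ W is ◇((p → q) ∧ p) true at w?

w0: successors {w0, w1, w2, w3, w4, w5}; (p → q) ∧ p there: w0:F, w1:T, w2:F, w3:F, w4:F, w5:F. ✓
w1: successors {w0, w1, w3, w4, w6}; (p → q) ∧ p there: w0:F, w1:T, w3:F, w4:F, w6:F. ✓
w2: successors {w0, w2, w3, w5, w6}; (p → q) ∧ p there: w0:F, w2:F, w3:F, w5:F, w6:F. ✗
w3: successors {w2, w3, w4, w5, w6}; (p → q) ∧ p there: w2:F, w3:F, w4:F, w5:F, w6:F. ✗
w4: successors {w0, w1, w3, w4, w5, w6}; (p → q) ∧ p there: w0:F, w1:T, w3:F, w4:F, w5:F, w6:F. ✓
w5: successors {w0, w1, w2, w4, w5, w6}; (p → q) ∧ p there: w0:F, w1:T, w2:F, w4:F, w5:F, w6:F. ✓
w6: successors {w2, w3, w4, w5}; (p → q) ∧ p there: w2:F, w3:F, w4:F, w5:F. ✗
Satisfying worlds: {w0, w1, w4, w5}.

4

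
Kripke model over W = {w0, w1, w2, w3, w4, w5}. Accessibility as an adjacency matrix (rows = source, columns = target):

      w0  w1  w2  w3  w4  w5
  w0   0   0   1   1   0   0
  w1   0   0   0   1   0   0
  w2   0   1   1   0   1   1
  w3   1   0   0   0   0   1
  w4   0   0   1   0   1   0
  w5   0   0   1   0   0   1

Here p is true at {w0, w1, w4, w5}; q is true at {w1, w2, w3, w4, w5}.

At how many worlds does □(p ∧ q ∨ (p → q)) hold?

5

w0: successors {w2, w3}; p ∧ q ∨ (p → q) there: w2:T, w3:T. ✓
w1: successors {w3}; p ∧ q ∨ (p → q) there: w3:T. ✓
w2: successors {w1, w2, w4, w5}; p ∧ q ∨ (p → q) there: w1:T, w2:T, w4:T, w5:T. ✓
w3: successors {w0, w5}; p ∧ q ∨ (p → q) there: w0:F, w5:T. ✗
w4: successors {w2, w4}; p ∧ q ∨ (p → q) there: w2:T, w4:T. ✓
w5: successors {w2, w5}; p ∧ q ∨ (p → q) there: w2:T, w5:T. ✓
Satisfying worlds: {w0, w1, w2, w4, w5}.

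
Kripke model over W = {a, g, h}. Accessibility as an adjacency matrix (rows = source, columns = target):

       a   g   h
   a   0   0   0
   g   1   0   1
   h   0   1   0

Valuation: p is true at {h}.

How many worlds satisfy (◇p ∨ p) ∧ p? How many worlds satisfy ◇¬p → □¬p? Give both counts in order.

1 and 2

For (◇p ∨ p) ∧ p:
a: ◇p ∨ p is F, p is F. ✗
g: ◇p ∨ p is T, p is F. ✗
h: ◇p ∨ p is T, p is T. ✓
— 1 world.
For ◇¬p → □¬p:
a: ◇¬p is F, □¬p is T. ✓
g: ◇¬p is T, □¬p is F. ✗
h: ◇¬p is T, □¬p is T. ✓
— 2 worlds.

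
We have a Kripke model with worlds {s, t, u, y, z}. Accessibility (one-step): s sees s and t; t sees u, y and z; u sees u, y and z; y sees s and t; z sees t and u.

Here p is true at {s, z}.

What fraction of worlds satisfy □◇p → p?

4/5

s: □◇p is T, p is T. ✓
t: □◇p is F, p is F. ✓
u: □◇p is F, p is F. ✓
y: □◇p is T, p is F. ✗
z: □◇p is T, p is T. ✓
That's 4 of 5 worlds, so 4/5.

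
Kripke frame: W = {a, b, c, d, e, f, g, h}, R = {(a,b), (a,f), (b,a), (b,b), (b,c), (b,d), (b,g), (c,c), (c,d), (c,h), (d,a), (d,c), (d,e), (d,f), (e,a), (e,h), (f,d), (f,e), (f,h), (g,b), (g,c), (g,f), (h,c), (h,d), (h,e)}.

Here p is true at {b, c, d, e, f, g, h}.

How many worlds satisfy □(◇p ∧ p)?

a: successors {b, f}; ◇p ∧ p there: b:T, f:T. ✓
b: successors {a, b, c, d, g}; ◇p ∧ p there: a:F, b:T, c:T, d:T, g:T. ✗
c: successors {c, d, h}; ◇p ∧ p there: c:T, d:T, h:T. ✓
d: successors {a, c, e, f}; ◇p ∧ p there: a:F, c:T, e:T, f:T. ✗
e: successors {a, h}; ◇p ∧ p there: a:F, h:T. ✗
f: successors {d, e, h}; ◇p ∧ p there: d:T, e:T, h:T. ✓
g: successors {b, c, f}; ◇p ∧ p there: b:T, c:T, f:T. ✓
h: successors {c, d, e}; ◇p ∧ p there: c:T, d:T, e:T. ✓
Satisfying worlds: {a, c, f, g, h}.

5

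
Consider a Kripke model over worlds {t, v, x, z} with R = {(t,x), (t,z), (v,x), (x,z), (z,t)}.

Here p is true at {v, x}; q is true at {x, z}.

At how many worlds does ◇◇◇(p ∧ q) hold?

t: successors {x, z}; ◇◇(p ∧ q) there: x:F, z:T. ✓
v: successors {x}; ◇◇(p ∧ q) there: x:F. ✗
x: successors {z}; ◇◇(p ∧ q) there: z:T. ✓
z: successors {t}; ◇◇(p ∧ q) there: t:F. ✗
Satisfying worlds: {t, x}.

2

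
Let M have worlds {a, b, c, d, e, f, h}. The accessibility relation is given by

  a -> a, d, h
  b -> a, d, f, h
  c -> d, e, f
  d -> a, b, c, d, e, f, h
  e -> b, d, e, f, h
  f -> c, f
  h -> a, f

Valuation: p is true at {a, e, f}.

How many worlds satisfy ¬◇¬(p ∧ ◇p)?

1

a: ◇¬(p ∧ ◇p) is T. ✗
b: ◇¬(p ∧ ◇p) is T. ✗
c: ◇¬(p ∧ ◇p) is T. ✗
d: ◇¬(p ∧ ◇p) is T. ✗
e: ◇¬(p ∧ ◇p) is T. ✗
f: ◇¬(p ∧ ◇p) is T. ✗
h: ◇¬(p ∧ ◇p) is F. ✓
Satisfying worlds: {h}.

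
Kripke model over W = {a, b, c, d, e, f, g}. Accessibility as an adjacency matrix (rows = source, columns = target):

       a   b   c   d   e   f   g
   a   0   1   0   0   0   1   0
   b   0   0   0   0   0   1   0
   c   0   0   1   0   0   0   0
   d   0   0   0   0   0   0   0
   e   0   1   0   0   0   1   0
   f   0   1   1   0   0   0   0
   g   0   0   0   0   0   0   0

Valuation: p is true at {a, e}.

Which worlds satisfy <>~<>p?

a: successors {b, f}; ~<>p there: b:T, f:T. ✓
b: successors {f}; ~<>p there: f:T. ✓
c: successors {c}; ~<>p there: c:T. ✓
d: no successors, so <>~<>p fails. ✗
e: successors {b, f}; ~<>p there: b:T, f:T. ✓
f: successors {b, c}; ~<>p there: b:T, c:T. ✓
g: no successors, so <>~<>p fails. ✗

{a, b, c, e, f}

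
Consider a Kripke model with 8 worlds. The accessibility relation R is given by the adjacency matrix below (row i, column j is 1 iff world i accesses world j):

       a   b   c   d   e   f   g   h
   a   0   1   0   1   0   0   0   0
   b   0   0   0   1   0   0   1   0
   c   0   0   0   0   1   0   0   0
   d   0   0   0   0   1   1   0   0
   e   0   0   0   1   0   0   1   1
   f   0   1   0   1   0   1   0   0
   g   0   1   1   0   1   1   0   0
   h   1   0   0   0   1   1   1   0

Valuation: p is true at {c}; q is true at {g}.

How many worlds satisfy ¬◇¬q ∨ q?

a: ¬◇¬q is F, q is F. ✗
b: ¬◇¬q is F, q is F. ✗
c: ¬◇¬q is F, q is F. ✗
d: ¬◇¬q is F, q is F. ✗
e: ¬◇¬q is F, q is F. ✗
f: ¬◇¬q is F, q is F. ✗
g: ¬◇¬q is F, q is T. ✓
h: ¬◇¬q is F, q is F. ✗
Satisfying worlds: {g}.

1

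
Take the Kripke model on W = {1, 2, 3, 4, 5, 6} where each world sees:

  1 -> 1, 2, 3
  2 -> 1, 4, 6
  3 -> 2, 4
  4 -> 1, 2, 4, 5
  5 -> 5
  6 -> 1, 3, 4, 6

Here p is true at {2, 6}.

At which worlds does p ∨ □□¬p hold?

1: p is F, □□¬p is F. ✗
2: p is T, □□¬p is F. ✓
3: p is F, □□¬p is F. ✗
4: p is F, □□¬p is F. ✗
5: p is F, □□¬p is T. ✓
6: p is T, □□¬p is F. ✓

{2, 5, 6}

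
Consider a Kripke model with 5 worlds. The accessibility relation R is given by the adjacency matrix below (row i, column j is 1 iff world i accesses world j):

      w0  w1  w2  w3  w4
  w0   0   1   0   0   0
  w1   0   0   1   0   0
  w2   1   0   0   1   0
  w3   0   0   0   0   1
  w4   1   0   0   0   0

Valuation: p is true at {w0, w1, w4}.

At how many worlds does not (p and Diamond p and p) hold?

w0: p and Diamond p and p is T. ✗
w1: p and Diamond p and p is F. ✓
w2: p and Diamond p and p is F. ✓
w3: p and Diamond p and p is F. ✓
w4: p and Diamond p and p is T. ✗
Satisfying worlds: {w1, w2, w3}.

3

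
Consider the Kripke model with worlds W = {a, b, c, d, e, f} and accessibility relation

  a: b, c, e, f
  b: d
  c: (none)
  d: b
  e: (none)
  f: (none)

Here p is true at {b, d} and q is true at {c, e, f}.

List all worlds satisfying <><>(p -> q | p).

{a, b, d}

a: successors {b, c, e, f}; <>(p -> q | p) there: b:T, c:F, e:F, f:F. ✓
b: successors {d}; <>(p -> q | p) there: d:T. ✓
c: no successors, so <><>(p -> q | p) fails. ✗
d: successors {b}; <>(p -> q | p) there: b:T. ✓
e: no successors, so <><>(p -> q | p) fails. ✗
f: no successors, so <><>(p -> q | p) fails. ✗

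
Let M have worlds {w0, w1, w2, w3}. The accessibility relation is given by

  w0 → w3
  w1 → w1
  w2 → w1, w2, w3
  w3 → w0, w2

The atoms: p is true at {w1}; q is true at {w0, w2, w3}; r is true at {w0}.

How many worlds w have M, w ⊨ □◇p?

1

w0: successors {w3}; ◇p there: w3:F. ✗
w1: successors {w1}; ◇p there: w1:T. ✓
w2: successors {w1, w2, w3}; ◇p there: w1:T, w2:T, w3:F. ✗
w3: successors {w0, w2}; ◇p there: w0:F, w2:T. ✗
Satisfying worlds: {w1}.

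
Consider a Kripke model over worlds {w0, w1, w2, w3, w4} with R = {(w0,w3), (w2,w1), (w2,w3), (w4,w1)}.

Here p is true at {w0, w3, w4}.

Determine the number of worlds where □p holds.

3

w0: successors {w3}; p there: w3:T. ✓
w1: no successors, so □p holds vacuously. ✓
w2: successors {w1, w3}; p there: w1:F, w3:T. ✗
w3: no successors, so □p holds vacuously. ✓
w4: successors {w1}; p there: w1:F. ✗
Satisfying worlds: {w0, w1, w3}.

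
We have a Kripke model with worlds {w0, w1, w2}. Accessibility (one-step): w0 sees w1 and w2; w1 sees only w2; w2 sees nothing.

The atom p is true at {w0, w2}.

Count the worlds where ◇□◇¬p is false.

w0: successors {w1, w2}; □◇¬p there: w1:F, w2:T. ✓
w1: successors {w2}; □◇¬p there: w2:T. ✓
w2: no successors, so ◇□◇¬p fails. ✗
Satisfying worlds: {w0, w1}.
So ◇□◇¬p fails at the other 1 world.

1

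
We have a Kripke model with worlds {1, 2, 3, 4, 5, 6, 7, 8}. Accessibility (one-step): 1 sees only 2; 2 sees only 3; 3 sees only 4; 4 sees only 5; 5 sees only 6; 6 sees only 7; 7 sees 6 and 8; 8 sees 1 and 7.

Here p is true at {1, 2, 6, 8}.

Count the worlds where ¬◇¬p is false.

5

1: ◇¬p is F. ✓
2: ◇¬p is T. ✗
3: ◇¬p is T. ✗
4: ◇¬p is T. ✗
5: ◇¬p is F. ✓
6: ◇¬p is T. ✗
7: ◇¬p is F. ✓
8: ◇¬p is T. ✗
Satisfying worlds: {1, 5, 7}.
So ¬◇¬p fails at the other 5 worlds.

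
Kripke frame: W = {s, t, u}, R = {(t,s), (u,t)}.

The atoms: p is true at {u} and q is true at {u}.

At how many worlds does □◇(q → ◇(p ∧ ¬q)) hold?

2

s: no successors, so □◇(q → ◇(p ∧ ¬q)) holds vacuously. ✓
t: successors {s}; ◇(q → ◇(p ∧ ¬q)) there: s:F. ✗
u: successors {t}; ◇(q → ◇(p ∧ ¬q)) there: t:T. ✓
Satisfying worlds: {s, u}.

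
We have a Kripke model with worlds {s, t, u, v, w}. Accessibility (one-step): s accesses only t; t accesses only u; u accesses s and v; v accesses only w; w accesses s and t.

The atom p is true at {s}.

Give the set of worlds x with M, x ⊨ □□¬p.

{s, u, w}

s: successors {t}; □¬p there: t:T. ✓
t: successors {u}; □¬p there: u:F. ✗
u: successors {s, v}; □¬p there: s:T, v:T. ✓
v: successors {w}; □¬p there: w:F. ✗
w: successors {s, t}; □¬p there: s:T, t:T. ✓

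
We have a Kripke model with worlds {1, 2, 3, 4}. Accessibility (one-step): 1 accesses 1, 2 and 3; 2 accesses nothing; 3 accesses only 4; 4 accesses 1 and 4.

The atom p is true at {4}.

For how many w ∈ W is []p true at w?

2

1: successors {1, 2, 3}; p there: 1:F, 2:F, 3:F. ✗
2: no successors, so []p holds vacuously. ✓
3: successors {4}; p there: 4:T. ✓
4: successors {1, 4}; p there: 1:F, 4:T. ✗
Satisfying worlds: {2, 3}.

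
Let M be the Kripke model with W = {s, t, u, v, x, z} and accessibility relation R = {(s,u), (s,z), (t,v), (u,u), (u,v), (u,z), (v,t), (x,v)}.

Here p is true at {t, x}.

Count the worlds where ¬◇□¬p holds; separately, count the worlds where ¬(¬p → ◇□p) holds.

For ¬◇□¬p:
s: ◇□¬p is T. ✗
t: ◇□¬p is F. ✓
u: ◇□¬p is T. ✗
v: ◇□¬p is T. ✗
x: ◇□¬p is F. ✓
z: ◇□¬p is F. ✓
— 3 worlds.
For ¬(¬p → ◇□p):
s: ¬p → ◇□p is T. ✗
t: ¬p → ◇□p is T. ✗
u: ¬p → ◇□p is T. ✗
v: ¬p → ◇□p is F. ✓
x: ¬p → ◇□p is T. ✗
z: ¬p → ◇□p is F. ✓
— 2 worlds.

3 and 2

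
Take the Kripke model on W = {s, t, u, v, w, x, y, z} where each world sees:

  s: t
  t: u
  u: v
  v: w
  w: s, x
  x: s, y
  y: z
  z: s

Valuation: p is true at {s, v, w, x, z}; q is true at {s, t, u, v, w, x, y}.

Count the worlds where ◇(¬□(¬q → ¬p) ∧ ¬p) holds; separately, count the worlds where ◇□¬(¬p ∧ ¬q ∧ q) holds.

For ◇(¬□(¬q → ¬p) ∧ ¬p):
s: successors {t}; ¬□(¬q → ¬p) ∧ ¬p there: t:F. ✗
t: successors {u}; ¬□(¬q → ¬p) ∧ ¬p there: u:F. ✗
u: successors {v}; ¬□(¬q → ¬p) ∧ ¬p there: v:F. ✗
v: successors {w}; ¬□(¬q → ¬p) ∧ ¬p there: w:F. ✗
w: successors {s, x}; ¬□(¬q → ¬p) ∧ ¬p there: s:F, x:F. ✗
x: successors {s, y}; ¬□(¬q → ¬p) ∧ ¬p there: s:F, y:T. ✓
y: successors {z}; ¬□(¬q → ¬p) ∧ ¬p there: z:F. ✗
z: successors {s}; ¬□(¬q → ¬p) ∧ ¬p there: s:F. ✗
— 1 world.
For ◇□¬(¬p ∧ ¬q ∧ q):
s: successors {t}; □¬(¬p ∧ ¬q ∧ q) there: t:T. ✓
t: successors {u}; □¬(¬p ∧ ¬q ∧ q) there: u:T. ✓
u: successors {v}; □¬(¬p ∧ ¬q ∧ q) there: v:T. ✓
v: successors {w}; □¬(¬p ∧ ¬q ∧ q) there: w:T. ✓
w: successors {s, x}; □¬(¬p ∧ ¬q ∧ q) there: s:T, x:T. ✓
x: successors {s, y}; □¬(¬p ∧ ¬q ∧ q) there: s:T, y:T. ✓
y: successors {z}; □¬(¬p ∧ ¬q ∧ q) there: z:T. ✓
z: successors {s}; □¬(¬p ∧ ¬q ∧ q) there: s:T. ✓
— 8 worlds.

1 and 8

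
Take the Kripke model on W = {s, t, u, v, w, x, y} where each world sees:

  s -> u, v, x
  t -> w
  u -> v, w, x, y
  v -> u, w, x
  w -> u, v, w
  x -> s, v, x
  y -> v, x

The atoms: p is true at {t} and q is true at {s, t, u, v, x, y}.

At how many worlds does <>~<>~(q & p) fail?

s: successors {u, v, x}; ~<>~(q & p) there: u:F, v:F, x:F. ✗
t: successors {w}; ~<>~(q & p) there: w:F. ✗
u: successors {v, w, x, y}; ~<>~(q & p) there: v:F, w:F, x:F, y:F. ✗
v: successors {u, w, x}; ~<>~(q & p) there: u:F, w:F, x:F. ✗
w: successors {u, v, w}; ~<>~(q & p) there: u:F, v:F, w:F. ✗
x: successors {s, v, x}; ~<>~(q & p) there: s:F, v:F, x:F. ✗
y: successors {v, x}; ~<>~(q & p) there: v:F, x:F. ✗
Satisfying worlds: ∅.
So <>~<>~(q & p) fails at the other 7 worlds.

7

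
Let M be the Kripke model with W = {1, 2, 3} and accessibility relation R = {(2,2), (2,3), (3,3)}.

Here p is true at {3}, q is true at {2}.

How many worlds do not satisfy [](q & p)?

2

1: no successors, so [](q & p) holds vacuously. ✓
2: successors {2, 3}; q & p there: 2:F, 3:F. ✗
3: successors {3}; q & p there: 3:F. ✗
Satisfying worlds: {1}.
So [](q & p) fails at the other 2 worlds.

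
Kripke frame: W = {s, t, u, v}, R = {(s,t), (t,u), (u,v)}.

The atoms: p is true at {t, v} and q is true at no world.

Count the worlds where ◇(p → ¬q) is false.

s: successors {t}; p → ¬q there: t:T. ✓
t: successors {u}; p → ¬q there: u:T. ✓
u: successors {v}; p → ¬q there: v:T. ✓
v: no successors, so ◇(p → ¬q) fails. ✗
Satisfying worlds: {s, t, u}.
So ◇(p → ¬q) fails at the other 1 world.

1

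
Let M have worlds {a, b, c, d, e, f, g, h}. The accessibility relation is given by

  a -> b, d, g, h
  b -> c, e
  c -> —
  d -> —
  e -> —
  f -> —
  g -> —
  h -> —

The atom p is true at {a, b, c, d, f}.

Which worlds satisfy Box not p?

a: successors {b, d, g, h}; not p there: b:F, d:F, g:T, h:T. ✗
b: successors {c, e}; not p there: c:F, e:T. ✗
c: no successors, so Box not p holds vacuously. ✓
d: no successors, so Box not p holds vacuously. ✓
e: no successors, so Box not p holds vacuously. ✓
f: no successors, so Box not p holds vacuously. ✓
g: no successors, so Box not p holds vacuously. ✓
h: no successors, so Box not p holds vacuously. ✓

{c, d, e, f, g, h}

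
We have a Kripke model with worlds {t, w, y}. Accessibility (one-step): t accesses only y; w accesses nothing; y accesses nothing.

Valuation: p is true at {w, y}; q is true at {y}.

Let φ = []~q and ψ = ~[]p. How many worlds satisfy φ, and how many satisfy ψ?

2 and 0

For []~q:
t: successors {y}; ~q there: y:F. ✗
w: no successors, so []~q holds vacuously. ✓
y: no successors, so []~q holds vacuously. ✓
— 2 worlds.
For ~[]p:
t: []p is T. ✗
w: []p is T. ✗
y: []p is T. ✗
— 0 worlds.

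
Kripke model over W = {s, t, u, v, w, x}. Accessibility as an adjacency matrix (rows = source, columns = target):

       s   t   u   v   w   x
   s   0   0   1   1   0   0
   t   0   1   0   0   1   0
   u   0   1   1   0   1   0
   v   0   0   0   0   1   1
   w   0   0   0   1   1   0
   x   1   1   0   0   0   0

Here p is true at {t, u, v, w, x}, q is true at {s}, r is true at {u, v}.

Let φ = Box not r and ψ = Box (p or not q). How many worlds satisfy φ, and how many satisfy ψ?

3 and 5

For Box not r:
s: successors {u, v}; not r there: u:F, v:F. ✗
t: successors {t, w}; not r there: t:T, w:T. ✓
u: successors {t, u, w}; not r there: t:T, u:F, w:T. ✗
v: successors {w, x}; not r there: w:T, x:T. ✓
w: successors {v, w}; not r there: v:F, w:T. ✗
x: successors {s, t}; not r there: s:T, t:T. ✓
— 3 worlds.
For Box (p or not q):
s: successors {u, v}; p or not q there: u:T, v:T. ✓
t: successors {t, w}; p or not q there: t:T, w:T. ✓
u: successors {t, u, w}; p or not q there: t:T, u:T, w:T. ✓
v: successors {w, x}; p or not q there: w:T, x:T. ✓
w: successors {v, w}; p or not q there: v:T, w:T. ✓
x: successors {s, t}; p or not q there: s:F, t:T. ✗
— 5 worlds.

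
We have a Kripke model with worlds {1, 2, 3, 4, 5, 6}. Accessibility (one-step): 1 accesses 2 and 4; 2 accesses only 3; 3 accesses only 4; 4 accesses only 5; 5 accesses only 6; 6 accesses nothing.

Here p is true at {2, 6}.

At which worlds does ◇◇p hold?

{4}

1: successors {2, 4}; ◇p there: 2:F, 4:F. ✗
2: successors {3}; ◇p there: 3:F. ✗
3: successors {4}; ◇p there: 4:F. ✗
4: successors {5}; ◇p there: 5:T. ✓
5: successors {6}; ◇p there: 6:F. ✗
6: no successors, so ◇◇p fails. ✗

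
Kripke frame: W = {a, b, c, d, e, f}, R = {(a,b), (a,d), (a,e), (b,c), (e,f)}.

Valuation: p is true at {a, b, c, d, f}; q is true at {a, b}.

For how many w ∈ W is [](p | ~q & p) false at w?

a: successors {b, d, e}; p | ~q & p there: b:T, d:T, e:F. ✗
b: successors {c}; p | ~q & p there: c:T. ✓
c: no successors, so [](p | ~q & p) holds vacuously. ✓
d: no successors, so [](p | ~q & p) holds vacuously. ✓
e: successors {f}; p | ~q & p there: f:T. ✓
f: no successors, so [](p | ~q & p) holds vacuously. ✓
Satisfying worlds: {b, c, d, e, f}.
So [](p | ~q & p) fails at the other 1 world.

1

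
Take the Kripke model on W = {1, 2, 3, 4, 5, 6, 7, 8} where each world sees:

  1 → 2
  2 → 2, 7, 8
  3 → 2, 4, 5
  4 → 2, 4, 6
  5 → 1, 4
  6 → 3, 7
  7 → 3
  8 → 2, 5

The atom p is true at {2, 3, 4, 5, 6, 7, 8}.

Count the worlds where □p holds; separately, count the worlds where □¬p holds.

7 and 0

For □p:
1: successors {2}; p there: 2:T. ✓
2: successors {2, 7, 8}; p there: 2:T, 7:T, 8:T. ✓
3: successors {2, 4, 5}; p there: 2:T, 4:T, 5:T. ✓
4: successors {2, 4, 6}; p there: 2:T, 4:T, 6:T. ✓
5: successors {1, 4}; p there: 1:F, 4:T. ✗
6: successors {3, 7}; p there: 3:T, 7:T. ✓
7: successors {3}; p there: 3:T. ✓
8: successors {2, 5}; p there: 2:T, 5:T. ✓
— 7 worlds.
For □¬p:
1: successors {2}; ¬p there: 2:F. ✗
2: successors {2, 7, 8}; ¬p there: 2:F, 7:F, 8:F. ✗
3: successors {2, 4, 5}; ¬p there: 2:F, 4:F, 5:F. ✗
4: successors {2, 4, 6}; ¬p there: 2:F, 4:F, 6:F. ✗
5: successors {1, 4}; ¬p there: 1:T, 4:F. ✗
6: successors {3, 7}; ¬p there: 3:F, 7:F. ✗
7: successors {3}; ¬p there: 3:F. ✗
8: successors {2, 5}; ¬p there: 2:F, 5:F. ✗
— 0 worlds.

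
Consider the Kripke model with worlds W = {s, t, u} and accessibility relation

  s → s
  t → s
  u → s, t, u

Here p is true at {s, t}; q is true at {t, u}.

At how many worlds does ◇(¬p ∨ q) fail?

s: successors {s}; ¬p ∨ q there: s:F. ✗
t: successors {s}; ¬p ∨ q there: s:F. ✗
u: successors {s, t, u}; ¬p ∨ q there: s:F, t:T, u:T. ✓
Satisfying worlds: {u}.
So ◇(¬p ∨ q) fails at the other 2 worlds.

2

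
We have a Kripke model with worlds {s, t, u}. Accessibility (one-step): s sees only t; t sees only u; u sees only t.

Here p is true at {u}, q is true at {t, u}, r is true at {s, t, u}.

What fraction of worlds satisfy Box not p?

s: successors {t}; not p there: t:T. ✓
t: successors {u}; not p there: u:F. ✗
u: successors {t}; not p there: t:T. ✓
That's 2 of 3 worlds, so 2/3.

2/3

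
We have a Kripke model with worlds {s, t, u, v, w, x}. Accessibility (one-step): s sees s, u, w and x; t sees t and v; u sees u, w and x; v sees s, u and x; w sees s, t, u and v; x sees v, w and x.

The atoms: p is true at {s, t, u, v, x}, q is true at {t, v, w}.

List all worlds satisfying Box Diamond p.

s: successors {s, u, w, x}; Diamond p there: s:T, u:T, w:T, x:T. ✓
t: successors {t, v}; Diamond p there: t:T, v:T. ✓
u: successors {u, w, x}; Diamond p there: u:T, w:T, x:T. ✓
v: successors {s, u, x}; Diamond p there: s:T, u:T, x:T. ✓
w: successors {s, t, u, v}; Diamond p there: s:T, t:T, u:T, v:T. ✓
x: successors {v, w, x}; Diamond p there: v:T, w:T, x:T. ✓

{s, t, u, v, w, x}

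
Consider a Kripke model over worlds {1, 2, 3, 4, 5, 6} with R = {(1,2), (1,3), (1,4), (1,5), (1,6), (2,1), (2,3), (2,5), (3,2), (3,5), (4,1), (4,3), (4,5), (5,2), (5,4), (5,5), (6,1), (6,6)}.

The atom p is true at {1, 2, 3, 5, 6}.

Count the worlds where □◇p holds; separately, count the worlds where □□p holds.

For □◇p:
1: successors {2, 3, 4, 5, 6}; ◇p there: 2:T, 3:T, 4:T, 5:T, 6:T. ✓
2: successors {1, 3, 5}; ◇p there: 1:T, 3:T, 5:T. ✓
3: successors {2, 5}; ◇p there: 2:T, 5:T. ✓
4: successors {1, 3, 5}; ◇p there: 1:T, 3:T, 5:T. ✓
5: successors {2, 4, 5}; ◇p there: 2:T, 4:T, 5:T. ✓
6: successors {1, 6}; ◇p there: 1:T, 6:T. ✓
— 6 worlds.
For □□p:
1: successors {2, 3, 4, 5, 6}; □p there: 2:T, 3:T, 4:T, 5:F, 6:T. ✗
2: successors {1, 3, 5}; □p there: 1:F, 3:T, 5:F. ✗
3: successors {2, 5}; □p there: 2:T, 5:F. ✗
4: successors {1, 3, 5}; □p there: 1:F, 3:T, 5:F. ✗
5: successors {2, 4, 5}; □p there: 2:T, 4:T, 5:F. ✗
6: successors {1, 6}; □p there: 1:F, 6:T. ✗
— 0 worlds.

6 and 0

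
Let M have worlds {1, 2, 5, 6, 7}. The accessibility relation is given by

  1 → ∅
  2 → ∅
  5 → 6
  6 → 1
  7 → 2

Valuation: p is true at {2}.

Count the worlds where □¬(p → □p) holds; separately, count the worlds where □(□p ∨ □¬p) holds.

2 and 5

For □¬(p → □p):
1: no successors, so □¬(p → □p) holds vacuously. ✓
2: no successors, so □¬(p → □p) holds vacuously. ✓
5: successors {6}; ¬(p → □p) there: 6:F. ✗
6: successors {1}; ¬(p → □p) there: 1:F. ✗
7: successors {2}; ¬(p → □p) there: 2:F. ✗
— 2 worlds.
For □(□p ∨ □¬p):
1: no successors, so □(□p ∨ □¬p) holds vacuously. ✓
2: no successors, so □(□p ∨ □¬p) holds vacuously. ✓
5: successors {6}; □p ∨ □¬p there: 6:T. ✓
6: successors {1}; □p ∨ □¬p there: 1:T. ✓
7: successors {2}; □p ∨ □¬p there: 2:T. ✓
— 5 worlds.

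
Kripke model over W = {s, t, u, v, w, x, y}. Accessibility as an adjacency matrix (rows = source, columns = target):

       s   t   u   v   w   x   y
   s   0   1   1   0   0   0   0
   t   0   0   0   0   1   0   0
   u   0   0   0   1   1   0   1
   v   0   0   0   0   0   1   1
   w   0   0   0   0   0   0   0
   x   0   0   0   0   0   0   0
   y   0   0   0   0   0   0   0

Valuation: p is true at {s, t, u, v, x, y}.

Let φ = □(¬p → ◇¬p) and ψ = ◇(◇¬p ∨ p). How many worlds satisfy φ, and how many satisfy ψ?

For □(¬p → ◇¬p):
s: successors {t, u}; ¬p → ◇¬p there: t:T, u:T. ✓
t: successors {w}; ¬p → ◇¬p there: w:F. ✗
u: successors {v, w, y}; ¬p → ◇¬p there: v:T, w:F, y:T. ✗
v: successors {x, y}; ¬p → ◇¬p there: x:T, y:T. ✓
w: no successors, so □(¬p → ◇¬p) holds vacuously. ✓
x: no successors, so □(¬p → ◇¬p) holds vacuously. ✓
y: no successors, so □(¬p → ◇¬p) holds vacuously. ✓
— 5 worlds.
For ◇(◇¬p ∨ p):
s: successors {t, u}; ◇¬p ∨ p there: t:T, u:T. ✓
t: successors {w}; ◇¬p ∨ p there: w:F. ✗
u: successors {v, w, y}; ◇¬p ∨ p there: v:T, w:F, y:T. ✓
v: successors {x, y}; ◇¬p ∨ p there: x:T, y:T. ✓
w: no successors, so ◇(◇¬p ∨ p) fails. ✗
x: no successors, so ◇(◇¬p ∨ p) fails. ✗
y: no successors, so ◇(◇¬p ∨ p) fails. ✗
— 3 worlds.

5 and 3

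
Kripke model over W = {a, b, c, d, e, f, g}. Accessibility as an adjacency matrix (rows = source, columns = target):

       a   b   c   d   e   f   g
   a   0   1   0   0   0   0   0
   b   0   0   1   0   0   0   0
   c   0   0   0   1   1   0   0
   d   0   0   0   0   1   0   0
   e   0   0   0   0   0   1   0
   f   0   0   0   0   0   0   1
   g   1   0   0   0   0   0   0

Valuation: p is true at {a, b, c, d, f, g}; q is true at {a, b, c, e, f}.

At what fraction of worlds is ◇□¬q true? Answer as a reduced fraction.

a: successors {b}; □¬q there: b:F. ✗
b: successors {c}; □¬q there: c:F. ✗
c: successors {d, e}; □¬q there: d:F, e:F. ✗
d: successors {e}; □¬q there: e:F. ✗
e: successors {f}; □¬q there: f:T. ✓
f: successors {g}; □¬q there: g:F. ✗
g: successors {a}; □¬q there: a:F. ✗
That's 1 of 7 worlds, so 1/7.

1/7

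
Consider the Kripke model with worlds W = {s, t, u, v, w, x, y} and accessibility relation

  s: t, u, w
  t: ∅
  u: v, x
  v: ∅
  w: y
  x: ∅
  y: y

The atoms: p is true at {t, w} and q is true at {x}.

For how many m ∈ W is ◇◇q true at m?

s: successors {t, u, w}; ◇q there: t:F, u:T, w:F. ✓
t: no successors, so ◇◇q fails. ✗
u: successors {v, x}; ◇q there: v:F, x:F. ✗
v: no successors, so ◇◇q fails. ✗
w: successors {y}; ◇q there: y:F. ✗
x: no successors, so ◇◇q fails. ✗
y: successors {y}; ◇q there: y:F. ✗
Satisfying worlds: {s}.

1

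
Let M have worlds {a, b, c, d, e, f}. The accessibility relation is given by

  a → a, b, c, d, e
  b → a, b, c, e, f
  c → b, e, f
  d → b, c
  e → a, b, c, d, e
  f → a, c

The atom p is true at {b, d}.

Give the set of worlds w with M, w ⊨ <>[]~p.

{b, c}

a: successors {a, b, c, d, e}; []~p there: a:F, b:F, c:F, d:F, e:F. ✗
b: successors {a, b, c, e, f}; []~p there: a:F, b:F, c:F, e:F, f:T. ✓
c: successors {b, e, f}; []~p there: b:F, e:F, f:T. ✓
d: successors {b, c}; []~p there: b:F, c:F. ✗
e: successors {a, b, c, d, e}; []~p there: a:F, b:F, c:F, d:F, e:F. ✗
f: successors {a, c}; []~p there: a:F, c:F. ✗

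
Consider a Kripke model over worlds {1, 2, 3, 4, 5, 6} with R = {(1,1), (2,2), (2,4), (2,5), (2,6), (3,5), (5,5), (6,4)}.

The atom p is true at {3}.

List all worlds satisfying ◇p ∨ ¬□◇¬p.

1: ◇p is F, ¬□◇¬p is F. ✗
2: ◇p is F, ¬□◇¬p is T. ✓
3: ◇p is F, ¬□◇¬p is F. ✗
4: ◇p is F, ¬□◇¬p is F. ✗
5: ◇p is F, ¬□◇¬p is F. ✗
6: ◇p is F, ¬□◇¬p is T. ✓

{2, 6}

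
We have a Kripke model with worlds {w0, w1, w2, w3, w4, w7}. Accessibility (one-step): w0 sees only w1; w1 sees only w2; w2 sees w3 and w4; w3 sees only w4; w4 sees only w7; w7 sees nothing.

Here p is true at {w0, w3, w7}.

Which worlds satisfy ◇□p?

{w2, w3, w4}

w0: successors {w1}; □p there: w1:F. ✗
w1: successors {w2}; □p there: w2:F. ✗
w2: successors {w3, w4}; □p there: w3:F, w4:T. ✓
w3: successors {w4}; □p there: w4:T. ✓
w4: successors {w7}; □p there: w7:T. ✓
w7: no successors, so ◇□p fails. ✗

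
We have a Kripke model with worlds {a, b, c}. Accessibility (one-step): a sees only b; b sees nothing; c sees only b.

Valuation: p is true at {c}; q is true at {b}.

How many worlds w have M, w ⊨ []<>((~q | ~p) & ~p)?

1

a: successors {b}; <>((~q | ~p) & ~p) there: b:F. ✗
b: no successors, so []<>((~q | ~p) & ~p) holds vacuously. ✓
c: successors {b}; <>((~q | ~p) & ~p) there: b:F. ✗
Satisfying worlds: {b}.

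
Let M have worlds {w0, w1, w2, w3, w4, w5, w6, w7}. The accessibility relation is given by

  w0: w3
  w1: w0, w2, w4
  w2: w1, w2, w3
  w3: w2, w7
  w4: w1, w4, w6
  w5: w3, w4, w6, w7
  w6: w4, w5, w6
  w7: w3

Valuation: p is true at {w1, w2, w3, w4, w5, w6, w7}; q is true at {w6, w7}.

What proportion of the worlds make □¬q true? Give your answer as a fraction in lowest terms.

1/2

w0: successors {w3}; ¬q there: w3:T. ✓
w1: successors {w0, w2, w4}; ¬q there: w0:T, w2:T, w4:T. ✓
w2: successors {w1, w2, w3}; ¬q there: w1:T, w2:T, w3:T. ✓
w3: successors {w2, w7}; ¬q there: w2:T, w7:F. ✗
w4: successors {w1, w4, w6}; ¬q there: w1:T, w4:T, w6:F. ✗
w5: successors {w3, w4, w6, w7}; ¬q there: w3:T, w4:T, w6:F, w7:F. ✗
w6: successors {w4, w5, w6}; ¬q there: w4:T, w5:T, w6:F. ✗
w7: successors {w3}; ¬q there: w3:T. ✓
That's 4 of 8 worlds, so 4/8 = 1/2.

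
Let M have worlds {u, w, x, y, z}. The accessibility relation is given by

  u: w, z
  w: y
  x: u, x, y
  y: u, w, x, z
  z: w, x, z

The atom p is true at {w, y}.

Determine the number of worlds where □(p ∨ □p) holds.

u: successors {w, z}; p ∨ □p there: w:T, z:F. ✗
w: successors {y}; p ∨ □p there: y:T. ✓
x: successors {u, x, y}; p ∨ □p there: u:F, x:F, y:T. ✗
y: successors {u, w, x, z}; p ∨ □p there: u:F, w:T, x:F, z:F. ✗
z: successors {w, x, z}; p ∨ □p there: w:T, x:F, z:F. ✗
Satisfying worlds: {w}.

1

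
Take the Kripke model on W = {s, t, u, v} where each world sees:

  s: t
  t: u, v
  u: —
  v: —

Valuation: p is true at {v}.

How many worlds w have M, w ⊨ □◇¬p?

3

s: successors {t}; ◇¬p there: t:T. ✓
t: successors {u, v}; ◇¬p there: u:F, v:F. ✗
u: no successors, so □◇¬p holds vacuously. ✓
v: no successors, so □◇¬p holds vacuously. ✓
Satisfying worlds: {s, u, v}.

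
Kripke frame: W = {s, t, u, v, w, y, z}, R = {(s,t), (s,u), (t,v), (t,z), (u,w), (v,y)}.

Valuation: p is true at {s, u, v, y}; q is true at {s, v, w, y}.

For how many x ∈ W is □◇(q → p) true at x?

3

s: successors {t, u}; ◇(q → p) there: t:T, u:F. ✗
t: successors {v, z}; ◇(q → p) there: v:T, z:F. ✗
u: successors {w}; ◇(q → p) there: w:F. ✗
v: successors {y}; ◇(q → p) there: y:F. ✗
w: no successors, so □◇(q → p) holds vacuously. ✓
y: no successors, so □◇(q → p) holds vacuously. ✓
z: no successors, so □◇(q → p) holds vacuously. ✓
Satisfying worlds: {w, y, z}.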